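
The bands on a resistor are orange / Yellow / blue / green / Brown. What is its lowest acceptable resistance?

34254000 Ω

Orange → 3 (first significant figure)
Yellow → 4 (second significant figure)
Blue → 6 (third significant figure)
Green → ×10^5 multiplier
Brown → ±1% tolerance
346 × 100000 = 34600000 Ω
Lowest = 34600000 × (1 − 1/100) = 34254000 Ω.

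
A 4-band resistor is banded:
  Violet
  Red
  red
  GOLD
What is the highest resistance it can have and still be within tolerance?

Violet → 7 (first significant figure)
Red → 2 (second significant figure)
Red → ×10^2 multiplier
Gold → ±5% tolerance
72 × 100 = 7200 Ω
Highest = 7200 × (1 + 5/100) = 7560 Ω.

7560 Ω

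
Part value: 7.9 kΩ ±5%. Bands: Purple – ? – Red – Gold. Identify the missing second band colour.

7900 Ω = 79 × 10^2.
The second band gives digit 9 of the significand, and 9 is white.

white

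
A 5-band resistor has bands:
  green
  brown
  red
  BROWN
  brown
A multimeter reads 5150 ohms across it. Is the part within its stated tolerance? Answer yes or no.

Green → 5 (first significant figure)
Brown → 1 (second significant figure)
Red → 2 (third significant figure)
Brown → ×10 multiplier
Brown → ±1% tolerance
512 × 10 = 5120 Ω
Allowed range: 5068.8 Ω to 5171.2 Ω.
5150 ohms lies inside that range.

yes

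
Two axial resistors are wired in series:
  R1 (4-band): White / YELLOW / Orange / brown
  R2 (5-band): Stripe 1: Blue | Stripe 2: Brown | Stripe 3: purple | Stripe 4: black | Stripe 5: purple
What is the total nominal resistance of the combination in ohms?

R1: white, yellow → 94; orange ×10^3 → 94000 Ω.
R2: blue, brown, violet → 617; black ×1 → 617 Ω.
Series: 94000 + 617 = 94617 Ω.

94617 Ω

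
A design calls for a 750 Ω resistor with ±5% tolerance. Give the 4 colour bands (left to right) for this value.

violet, green, brown, gold

750 Ω = 75 × 10^1.
7 → violet
5 → green
Multiplier 10^1 → brown.
±5% tolerance → gold.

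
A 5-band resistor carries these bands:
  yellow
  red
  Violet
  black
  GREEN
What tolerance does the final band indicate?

±0.5%

The last band, green, is the tolerance band.
Green corresponds to ±0.5%.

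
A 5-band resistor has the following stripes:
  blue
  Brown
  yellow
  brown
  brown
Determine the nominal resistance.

Blue → 6 (first significant figure)
Brown → 1 (second significant figure)
Yellow → 4 (third significant figure)
Brown → ×10 multiplier
614 × 10 = 6140 Ω

6140 Ω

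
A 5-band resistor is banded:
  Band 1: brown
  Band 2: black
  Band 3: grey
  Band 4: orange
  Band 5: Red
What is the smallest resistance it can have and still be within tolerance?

Brown → 1 (first significant figure)
Black → 0 (second significant figure)
Grey → 8 (third significant figure)
Orange → ×10^3 multiplier
Red → ±2% tolerance
108 × 1000 = 108000 Ω
Smallest = 108000 × (1 − 2/100) = 105840 Ω.

105840 Ω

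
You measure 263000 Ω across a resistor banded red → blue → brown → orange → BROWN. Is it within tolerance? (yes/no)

Red → 2 (first significant figure)
Blue → 6 (second significant figure)
Brown → 1 (third significant figure)
Orange → ×10^3 multiplier
Brown → ±1% tolerance
261 × 1000 = 261000 Ω
Allowed range: 258390 Ω to 263610 Ω.
263000 Ω lies inside that range.

yes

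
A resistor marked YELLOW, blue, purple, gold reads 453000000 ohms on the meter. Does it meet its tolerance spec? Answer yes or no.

yes

Yellow → 4 (first significant figure)
Blue → 6 (second significant figure)
Violet → ×10^7 multiplier
Gold → ±5% tolerance
46 × 10000000 = 460000000 Ω
Allowed range: 437000000 Ω to 483000000 Ω.
453000000 ohms lies inside that range.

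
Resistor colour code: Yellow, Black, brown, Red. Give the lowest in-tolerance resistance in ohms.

392 Ω

Yellow → 4 (first significant figure)
Black → 0 (second significant figure)
Brown → ×10 multiplier
Red → ±2% tolerance
40 × 10 = 400 Ω
Lowest = 400 × (1 − 2/100) = 392 Ω.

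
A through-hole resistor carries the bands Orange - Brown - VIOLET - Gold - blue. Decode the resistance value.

31.7 Ω

Orange → 3 (first significant figure)
Brown → 1 (second significant figure)
Violet → 7 (third significant figure)
Gold → ×0.1 multiplier
317 × 0.1 = 31.7 Ω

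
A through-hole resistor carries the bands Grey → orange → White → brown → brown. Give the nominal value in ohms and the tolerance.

8390 Ω ±1%

Grey → 8 (first significant figure)
Orange → 3 (second significant figure)
White → 9 (third significant figure)
Brown → ×10 multiplier
Brown → ±1% tolerance
839 × 10 = 8390 Ω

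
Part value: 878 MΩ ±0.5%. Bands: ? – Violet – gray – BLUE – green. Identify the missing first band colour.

878000000 Ω = 878 × 10^6.
The first band gives digit 8 of the significand, and 8 is grey.

grey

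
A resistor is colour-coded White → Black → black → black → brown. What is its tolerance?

±1%

The last band, brown, is the tolerance band.
Brown corresponds to ±1%.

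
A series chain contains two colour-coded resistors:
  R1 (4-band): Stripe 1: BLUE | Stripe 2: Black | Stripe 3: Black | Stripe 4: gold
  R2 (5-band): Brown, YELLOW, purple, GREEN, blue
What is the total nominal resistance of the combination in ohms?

14700060 Ω

R1: blue, black → 60; black ×1 → 60 Ω.
R2: brown, yellow, violet → 147; green ×10^5 → 14700000 Ω.
Series: 60 + 14700000 = 14700060 Ω.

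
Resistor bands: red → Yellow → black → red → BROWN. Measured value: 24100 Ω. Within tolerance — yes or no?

Red → 2 (first significant figure)
Yellow → 4 (second significant figure)
Black → 0 (third significant figure)
Red → ×10^2 multiplier
Brown → ±1% tolerance
240 × 100 = 24000 Ω
Allowed range: 23760 Ω to 24240 Ω.
24100 Ω lies inside that range.

yes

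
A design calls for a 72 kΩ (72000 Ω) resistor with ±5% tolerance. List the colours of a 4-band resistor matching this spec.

72000 Ω = 72 × 10^3.
7 → violet
2 → red
Multiplier 10^3 → orange.
±5% tolerance → gold.

violet, red, orange, gold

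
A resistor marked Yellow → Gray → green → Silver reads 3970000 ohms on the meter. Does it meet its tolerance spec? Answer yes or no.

no

Yellow → 4 (first significant figure)
Grey → 8 (second significant figure)
Green → ×10^5 multiplier
Silver → ±10% tolerance
48 × 100000 = 4800000 Ω
Allowed range: 4320000 Ω to 5280000 Ω.
3970000 ohms lies outside that range.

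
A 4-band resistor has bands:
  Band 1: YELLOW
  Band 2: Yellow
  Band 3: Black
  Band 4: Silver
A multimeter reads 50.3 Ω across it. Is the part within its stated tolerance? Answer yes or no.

no

Yellow → 4 (first significant figure)
Yellow → 4 (second significant figure)
Black → ×1 multiplier
Silver → ±10% tolerance
44 × 1 = 44 Ω
Allowed range: 39.6 Ω to 48.4 Ω.
50.3 Ω lies outside that range.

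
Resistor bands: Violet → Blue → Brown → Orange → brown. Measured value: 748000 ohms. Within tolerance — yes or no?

Violet → 7 (first significant figure)
Blue → 6 (second significant figure)
Brown → 1 (third significant figure)
Orange → ×10^3 multiplier
Brown → ±1% tolerance
761 × 1000 = 761000 Ω
Allowed range: 753390 Ω to 768610 Ω.
748000 ohms lies outside that range.

no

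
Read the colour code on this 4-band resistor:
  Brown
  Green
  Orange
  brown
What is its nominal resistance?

Brown → 1 (first significant figure)
Green → 5 (second significant figure)
Orange → ×10^3 multiplier
15 × 1000 = 15000 Ω

15000 Ω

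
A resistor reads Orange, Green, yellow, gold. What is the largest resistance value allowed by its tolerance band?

367500 Ω

Orange → 3 (first significant figure)
Green → 5 (second significant figure)
Yellow → ×10^4 multiplier
Gold → ±5% tolerance
35 × 10000 = 350000 Ω
Largest = 350000 × (1 + 5/100) = 367500 Ω.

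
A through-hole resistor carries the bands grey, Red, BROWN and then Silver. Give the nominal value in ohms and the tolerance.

Grey → 8 (first significant figure)
Red → 2 (second significant figure)
Brown → ×10 multiplier
Silver → ±10% tolerance
82 × 10 = 820 Ω

820 Ω ±10%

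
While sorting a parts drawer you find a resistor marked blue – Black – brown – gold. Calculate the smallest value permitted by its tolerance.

Blue → 6 (first significant figure)
Black → 0 (second significant figure)
Brown → ×10 multiplier
Gold → ±5% tolerance
60 × 10 = 600 Ω
Smallest = 600 × (1 − 5/100) = 570 Ω.

570 Ω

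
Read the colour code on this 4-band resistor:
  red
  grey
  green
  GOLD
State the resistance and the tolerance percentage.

Red → 2 (first significant figure)
Grey → 8 (second significant figure)
Green → ×10^5 multiplier
Gold → ±5% tolerance
28 × 100000 = 2800000 Ω

2800000 Ω ±5%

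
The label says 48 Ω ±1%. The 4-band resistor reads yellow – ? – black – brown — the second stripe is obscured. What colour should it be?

grey

48 Ω = 48 × 10^0.
The second band gives digit 8 of the significand, and 8 is grey.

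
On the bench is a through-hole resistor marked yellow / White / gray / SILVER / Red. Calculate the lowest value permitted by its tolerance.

4.8804 Ω

Yellow → 4 (first significant figure)
White → 9 (second significant figure)
Grey → 8 (third significant figure)
Silver → ×0.01 multiplier
Red → ±2% tolerance
498 × 0.01 = 4.98 Ω
Lowest = 4.98 × (1 − 2/100) = 4.8804 Ω.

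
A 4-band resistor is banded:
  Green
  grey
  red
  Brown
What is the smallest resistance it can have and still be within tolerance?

5742 Ω

Green → 5 (first significant figure)
Grey → 8 (second significant figure)
Red → ×10^2 multiplier
Brown → ±1% tolerance
58 × 100 = 5800 Ω
Smallest = 5800 × (1 − 1/100) = 5742 Ω.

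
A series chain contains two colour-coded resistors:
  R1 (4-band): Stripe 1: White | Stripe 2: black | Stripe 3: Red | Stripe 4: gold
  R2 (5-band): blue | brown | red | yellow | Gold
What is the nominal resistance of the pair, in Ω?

6129000 Ω

R1: white, black → 90; red ×10^2 → 9000 Ω.
R2: blue, brown, red → 612; yellow ×10^4 → 6120000 Ω.
Series: 9000 + 6120000 = 6129000 Ω.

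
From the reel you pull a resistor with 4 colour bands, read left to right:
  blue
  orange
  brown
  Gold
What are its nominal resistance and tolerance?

630 Ω ±5%

Blue → 6 (first significant figure)
Orange → 3 (second significant figure)
Brown → ×10 multiplier
Gold → ±5% tolerance
63 × 10 = 630 Ω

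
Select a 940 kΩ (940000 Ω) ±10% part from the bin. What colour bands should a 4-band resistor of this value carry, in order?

940000 Ω = 94 × 10^4.
9 → white
4 → yellow
Multiplier 10^4 → yellow.
±10% tolerance → silver.

white, yellow, yellow, silver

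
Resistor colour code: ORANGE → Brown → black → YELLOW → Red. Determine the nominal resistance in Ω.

Orange → 3 (first significant figure)
Brown → 1 (second significant figure)
Black → 0 (third significant figure)
Yellow → ×10^4 multiplier
310 × 10000 = 3100000 Ω

3100000 Ω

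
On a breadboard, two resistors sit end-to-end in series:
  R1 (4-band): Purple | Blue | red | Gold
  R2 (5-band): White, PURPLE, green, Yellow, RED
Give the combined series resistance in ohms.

R1: violet, blue → 76; red ×10^2 → 7600 Ω.
R2: white, violet, green → 975; yellow ×10^4 → 9750000 Ω.
Series: 7600 + 9750000 = 9757600 Ω.

9757600 Ω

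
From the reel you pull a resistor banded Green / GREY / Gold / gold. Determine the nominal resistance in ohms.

5.8 Ω

Green → 5 (first significant figure)
Grey → 8 (second significant figure)
Gold → ×0.1 multiplier
58 × 0.1 = 5.8 Ω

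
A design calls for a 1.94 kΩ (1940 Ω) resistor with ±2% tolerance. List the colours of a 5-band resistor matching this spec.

brown, white, yellow, brown, red

1940 Ω = 194 × 10^1.
1 → brown
9 → white
4 → yellow
Multiplier 10^1 → brown.
±2% tolerance → red.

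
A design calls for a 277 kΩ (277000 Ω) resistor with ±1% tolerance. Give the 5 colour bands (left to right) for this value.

277000 Ω = 277 × 10^3.
2 → red
7 → violet
7 → violet
Multiplier 10^3 → orange.
±1% tolerance → brown.

red, violet, violet, orange, brown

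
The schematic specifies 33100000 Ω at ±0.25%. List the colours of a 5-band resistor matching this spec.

orange, orange, brown, green, blue

33100000 Ω = 331 × 10^5.
3 → orange
3 → orange
1 → brown
Multiplier 10^5 → green.
±0.25% tolerance → blue.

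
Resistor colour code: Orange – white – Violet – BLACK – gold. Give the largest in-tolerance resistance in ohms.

Orange → 3 (first significant figure)
White → 9 (second significant figure)
Violet → 7 (third significant figure)
Black → ×1 multiplier
Gold → ±5% tolerance
397 × 1 = 397 Ω
Largest = 397 × (1 + 5/100) = 416.85 Ω.

416.85 Ω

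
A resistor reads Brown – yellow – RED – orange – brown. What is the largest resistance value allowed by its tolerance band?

Brown → 1 (first significant figure)
Yellow → 4 (second significant figure)
Red → 2 (third significant figure)
Orange → ×10^3 multiplier
Brown → ±1% tolerance
142 × 1000 = 142000 Ω
Largest = 142000 × (1 + 1/100) = 143420 Ω.

143420 Ω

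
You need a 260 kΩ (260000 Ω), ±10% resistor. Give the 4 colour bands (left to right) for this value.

red, blue, yellow, silver

260000 Ω = 26 × 10^4.
2 → red
6 → blue
Multiplier 10^4 → yellow.
±10% tolerance → silver.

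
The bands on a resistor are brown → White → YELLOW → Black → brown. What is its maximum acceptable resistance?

195.94 Ω

Brown → 1 (first significant figure)
White → 9 (second significant figure)
Yellow → 4 (third significant figure)
Black → ×1 multiplier
Brown → ±1% tolerance
194 × 1 = 194 Ω
Maximum = 194 × (1 + 1/100) = 195.94 Ω.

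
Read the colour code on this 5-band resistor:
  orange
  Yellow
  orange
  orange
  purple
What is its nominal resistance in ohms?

Orange → 3 (first significant figure)
Yellow → 4 (second significant figure)
Orange → 3 (third significant figure)
Orange → ×10^3 multiplier
343 × 1000 = 343000 Ω

343000 Ω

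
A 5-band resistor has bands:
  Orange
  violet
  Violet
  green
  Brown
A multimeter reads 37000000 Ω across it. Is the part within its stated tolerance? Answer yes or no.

no

Orange → 3 (first significant figure)
Violet → 7 (second significant figure)
Violet → 7 (third significant figure)
Green → ×10^5 multiplier
Brown → ±1% tolerance
377 × 100000 = 37700000 Ω
Allowed range: 37323000 Ω to 38077000 Ω.
37000000 Ω lies outside that range.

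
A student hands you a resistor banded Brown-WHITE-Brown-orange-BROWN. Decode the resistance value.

Brown → 1 (first significant figure)
White → 9 (second significant figure)
Brown → 1 (third significant figure)
Orange → ×10^3 multiplier
191 × 1000 = 191000 Ω

191000 Ω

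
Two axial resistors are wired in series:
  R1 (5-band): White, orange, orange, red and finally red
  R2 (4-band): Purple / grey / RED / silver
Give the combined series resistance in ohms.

R1: white, orange, orange → 933; red ×10^2 → 93300 Ω.
R2: violet, grey → 78; red ×10^2 → 7800 Ω.
Series: 93300 + 7800 = 101100 Ω.

101100 Ω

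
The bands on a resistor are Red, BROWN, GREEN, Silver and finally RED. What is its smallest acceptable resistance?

2.107 Ω

Red → 2 (first significant figure)
Brown → 1 (second significant figure)
Green → 5 (third significant figure)
Silver → ×0.01 multiplier
Red → ±2% tolerance
215 × 0.01 = 2.15 Ω
Smallest = 2.15 × (1 − 2/100) = 2.107 Ω.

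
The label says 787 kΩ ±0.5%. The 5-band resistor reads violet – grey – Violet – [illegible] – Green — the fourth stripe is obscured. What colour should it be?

787000 Ω = 787 × 10^3.
The fourth band is the multiplier, 10^3, which is orange.

orange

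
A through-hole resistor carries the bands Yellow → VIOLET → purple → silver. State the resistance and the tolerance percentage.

Yellow → 4 (first significant figure)
Violet → 7 (second significant figure)
Violet → ×10^7 multiplier
Silver → ±10% tolerance
47 × 10000000 = 470000000 Ω

470000000 Ω ±10%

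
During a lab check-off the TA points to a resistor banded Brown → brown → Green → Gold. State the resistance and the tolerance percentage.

1100000 Ω ±5%

Brown → 1 (first significant figure)
Brown → 1 (second significant figure)
Green → ×10^5 multiplier
Gold → ±5% tolerance
11 × 100000 = 1100000 Ω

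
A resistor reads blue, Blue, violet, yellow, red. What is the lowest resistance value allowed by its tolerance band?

Blue → 6 (first significant figure)
Blue → 6 (second significant figure)
Violet → 7 (third significant figure)
Yellow → ×10^4 multiplier
Red → ±2% tolerance
667 × 10000 = 6670000 Ω
Lowest = 6670000 × (1 − 2/100) = 6536600 Ω.

6536600 Ω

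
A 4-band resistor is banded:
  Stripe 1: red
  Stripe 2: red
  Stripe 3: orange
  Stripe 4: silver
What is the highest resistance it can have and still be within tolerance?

Red → 2 (first significant figure)
Red → 2 (second significant figure)
Orange → ×10^3 multiplier
Silver → ±10% tolerance
22 × 1000 = 22000 Ω
Highest = 22000 × (1 + 10/100) = 24200 Ω.

24200 Ω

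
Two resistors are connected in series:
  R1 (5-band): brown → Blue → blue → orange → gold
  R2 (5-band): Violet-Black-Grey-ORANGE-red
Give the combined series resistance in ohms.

874000 Ω

R1: brown, blue, blue → 166; orange ×10^3 → 166000 Ω.
R2: violet, black, grey → 708; orange ×10^3 → 708000 Ω.
Series: 166000 + 708000 = 874000 Ω.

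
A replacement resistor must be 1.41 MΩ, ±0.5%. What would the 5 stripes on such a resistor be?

1410000 Ω = 141 × 10^4.
1 → brown
4 → yellow
1 → brown
Multiplier 10^4 → yellow.
±0.5% tolerance → green.

brown, yellow, brown, yellow, green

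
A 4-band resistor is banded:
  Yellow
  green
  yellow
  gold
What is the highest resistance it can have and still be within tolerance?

472500 Ω

Yellow → 4 (first significant figure)
Green → 5 (second significant figure)
Yellow → ×10^4 multiplier
Gold → ±5% tolerance
45 × 10000 = 450000 Ω
Highest = 450000 × (1 + 5/100) = 472500 Ω.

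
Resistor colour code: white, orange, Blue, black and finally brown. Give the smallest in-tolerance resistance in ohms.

926.64 Ω

White → 9 (first significant figure)
Orange → 3 (second significant figure)
Blue → 6 (third significant figure)
Black → ×1 multiplier
Brown → ±1% tolerance
936 × 1 = 936 Ω
Smallest = 936 × (1 − 1/100) = 926.64 Ω.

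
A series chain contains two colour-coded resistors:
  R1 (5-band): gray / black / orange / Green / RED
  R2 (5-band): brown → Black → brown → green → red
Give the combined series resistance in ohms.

90400000 Ω

R1: grey, black, orange → 803; green ×10^5 → 80300000 Ω.
R2: brown, black, brown → 101; green ×10^5 → 10100000 Ω.
Series: 80300000 + 10100000 = 90400000 Ω.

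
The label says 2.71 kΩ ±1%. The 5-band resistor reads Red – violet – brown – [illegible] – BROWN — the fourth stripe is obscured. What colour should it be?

2710 Ω = 271 × 10^1.
The fourth band is the multiplier, 10^1, which is brown.

brown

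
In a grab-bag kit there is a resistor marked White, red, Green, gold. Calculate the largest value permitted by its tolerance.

9660000 Ω

White → 9 (first significant figure)
Red → 2 (second significant figure)
Green → ×10^5 multiplier
Gold → ±5% tolerance
92 × 100000 = 9200000 Ω
Largest = 9200000 × (1 + 5/100) = 9660000 Ω.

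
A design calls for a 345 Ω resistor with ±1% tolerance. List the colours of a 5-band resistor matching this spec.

345 Ω = 345 × 10^0.
3 → orange
4 → yellow
5 → green
Multiplier 10^0 → black.
±1% tolerance → brown.

orange, yellow, green, black, brown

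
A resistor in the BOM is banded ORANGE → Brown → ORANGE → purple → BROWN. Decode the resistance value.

3130000000 Ω

Orange → 3 (first significant figure)
Brown → 1 (second significant figure)
Orange → 3 (third significant figure)
Violet → ×10^7 multiplier
313 × 10000000 = 3130000000 Ω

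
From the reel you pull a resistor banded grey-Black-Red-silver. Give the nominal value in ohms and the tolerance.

8000 Ω ±10%

Grey → 8 (first significant figure)
Black → 0 (second significant figure)
Red → ×10^2 multiplier
Silver → ±10% tolerance
80 × 100 = 8000 Ω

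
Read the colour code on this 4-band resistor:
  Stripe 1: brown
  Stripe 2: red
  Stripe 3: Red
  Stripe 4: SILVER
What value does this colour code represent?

1200 Ω

Brown → 1 (first significant figure)
Red → 2 (second significant figure)
Red → ×10^2 multiplier
12 × 100 = 1200 Ω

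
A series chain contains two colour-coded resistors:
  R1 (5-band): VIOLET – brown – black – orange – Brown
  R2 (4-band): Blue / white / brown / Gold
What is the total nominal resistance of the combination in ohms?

R1: violet, brown, black → 710; orange ×10^3 → 710000 Ω.
R2: blue, white → 69; brown ×10 → 690 Ω.
Series: 710000 + 690 = 710690 Ω.

710690 Ω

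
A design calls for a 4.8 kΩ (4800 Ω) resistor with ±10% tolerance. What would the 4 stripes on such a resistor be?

4800 Ω = 48 × 10^2.
4 → yellow
8 → grey
Multiplier 10^2 → red.
±10% tolerance → silver.

yellow, grey, red, silver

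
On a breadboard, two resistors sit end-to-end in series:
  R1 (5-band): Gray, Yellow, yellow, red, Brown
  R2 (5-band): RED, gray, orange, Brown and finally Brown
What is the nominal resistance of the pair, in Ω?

87230 Ω

R1: grey, yellow, yellow → 844; red ×10^2 → 84400 Ω.
R2: red, grey, orange → 283; brown ×10 → 2830 Ω.
Series: 84400 + 2830 = 87230 Ω.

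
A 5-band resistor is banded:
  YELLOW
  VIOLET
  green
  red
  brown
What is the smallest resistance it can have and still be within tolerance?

47025 Ω

Yellow → 4 (first significant figure)
Violet → 7 (second significant figure)
Green → 5 (third significant figure)
Red → ×10^2 multiplier
Brown → ±1% tolerance
475 × 100 = 47500 Ω
Smallest = 47500 × (1 − 1/100) = 47025 Ω.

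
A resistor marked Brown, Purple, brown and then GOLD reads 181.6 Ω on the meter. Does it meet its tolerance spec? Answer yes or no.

no

Brown → 1 (first significant figure)
Violet → 7 (second significant figure)
Brown → ×10 multiplier
Gold → ±5% tolerance
17 × 10 = 170 Ω
Allowed range: 161.5 Ω to 178.5 Ω.
181.6 Ω lies outside that range.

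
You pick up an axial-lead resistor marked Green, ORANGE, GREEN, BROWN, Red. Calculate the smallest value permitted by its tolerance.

Green → 5 (first significant figure)
Orange → 3 (second significant figure)
Green → 5 (third significant figure)
Brown → ×10 multiplier
Red → ±2% tolerance
535 × 10 = 5350 Ω
Smallest = 5350 × (1 − 2/100) = 5243 Ω.

5243 Ω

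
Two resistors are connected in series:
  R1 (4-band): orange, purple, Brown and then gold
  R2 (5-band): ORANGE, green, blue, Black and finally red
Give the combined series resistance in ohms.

R1: orange, violet → 37; brown ×10 → 370 Ω.
R2: orange, green, blue → 356; black ×1 → 356 Ω.
Series: 370 + 356 = 726 Ω.

726 Ω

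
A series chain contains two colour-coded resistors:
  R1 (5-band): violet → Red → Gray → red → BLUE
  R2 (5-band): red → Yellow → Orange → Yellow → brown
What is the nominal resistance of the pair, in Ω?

R1: violet, red, grey → 728; red ×10^2 → 72800 Ω.
R2: red, yellow, orange → 243; yellow ×10^4 → 2430000 Ω.
Series: 72800 + 2430000 = 2502800 Ω.

2502800 Ω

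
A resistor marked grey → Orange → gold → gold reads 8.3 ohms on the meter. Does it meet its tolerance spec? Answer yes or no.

Grey → 8 (first significant figure)
Orange → 3 (second significant figure)
Gold → ×0.1 multiplier
Gold → ±5% tolerance
83 × 0.1 = 8.3 Ω
Allowed range: 7.885 Ω to 8.715 Ω.
8.3 ohms lies inside that range.

yes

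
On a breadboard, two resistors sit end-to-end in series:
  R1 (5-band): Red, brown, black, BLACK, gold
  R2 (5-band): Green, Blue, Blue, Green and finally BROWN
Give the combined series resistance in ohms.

56600210 Ω

R1: red, brown, black → 210; black ×1 → 210 Ω.
R2: green, blue, blue → 566; green ×10^5 → 56600000 Ω.
Series: 210 + 56600000 = 56600210 Ω.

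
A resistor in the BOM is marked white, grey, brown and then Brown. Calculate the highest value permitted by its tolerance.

White → 9 (first significant figure)
Grey → 8 (second significant figure)
Brown → ×10 multiplier
Brown → ±1% tolerance
98 × 10 = 980 Ω
Highest = 980 × (1 + 1/100) = 989.8 Ω.

989.8 Ω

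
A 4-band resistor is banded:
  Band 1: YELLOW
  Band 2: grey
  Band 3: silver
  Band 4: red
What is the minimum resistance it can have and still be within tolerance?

0.4704 Ω

Yellow → 4 (first significant figure)
Grey → 8 (second significant figure)
Silver → ×0.01 multiplier
Red → ±2% tolerance
48 × 0.01 = 0.48 Ω
Minimum = 0.48 × (1 − 2/100) = 0.4704 Ω.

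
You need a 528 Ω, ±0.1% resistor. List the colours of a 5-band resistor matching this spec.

528 Ω = 528 × 10^0.
5 → green
2 → red
8 → grey
Multiplier 10^0 → black.
±0.1% tolerance → violet.

green, red, grey, black, violet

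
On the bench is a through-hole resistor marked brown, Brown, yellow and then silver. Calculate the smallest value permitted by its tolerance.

99000 Ω

Brown → 1 (first significant figure)
Brown → 1 (second significant figure)
Yellow → ×10^4 multiplier
Silver → ±10% tolerance
11 × 10000 = 110000 Ω
Smallest = 110000 × (1 − 10/100) = 99000 Ω.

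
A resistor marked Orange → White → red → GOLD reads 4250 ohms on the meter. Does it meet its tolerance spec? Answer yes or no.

no

Orange → 3 (first significant figure)
White → 9 (second significant figure)
Red → ×10^2 multiplier
Gold → ±5% tolerance
39 × 100 = 3900 Ω
Allowed range: 3705 Ω to 4095 Ω.
4250 ohms lies outside that range.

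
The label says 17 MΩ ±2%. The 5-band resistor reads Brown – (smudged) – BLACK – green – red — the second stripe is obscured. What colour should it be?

17000000 Ω = 170 × 10^5.
The second band gives digit 7 of the significand, and 7 is violet.

violet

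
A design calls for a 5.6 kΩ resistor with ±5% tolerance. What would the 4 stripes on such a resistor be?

green, blue, red, gold

5600 Ω = 56 × 10^2.
5 → green
6 → blue
Multiplier 10^2 → red.
±5% tolerance → gold.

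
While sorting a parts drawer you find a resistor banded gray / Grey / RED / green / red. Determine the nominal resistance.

88200000 Ω

Grey → 8 (first significant figure)
Grey → 8 (second significant figure)
Red → 2 (third significant figure)
Green → ×10^5 multiplier
882 × 100000 = 88200000 Ω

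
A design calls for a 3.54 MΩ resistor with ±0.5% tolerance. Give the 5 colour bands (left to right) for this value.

orange, green, yellow, yellow, green

3540000 Ω = 354 × 10^4.
3 → orange
5 → green
4 → yellow
Multiplier 10^4 → yellow.
±0.5% tolerance → green.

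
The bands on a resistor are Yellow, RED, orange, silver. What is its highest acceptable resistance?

46200 Ω

Yellow → 4 (first significant figure)
Red → 2 (second significant figure)
Orange → ×10^3 multiplier
Silver → ±10% tolerance
42 × 1000 = 42000 Ω
Highest = 42000 × (1 + 10/100) = 46200 Ω.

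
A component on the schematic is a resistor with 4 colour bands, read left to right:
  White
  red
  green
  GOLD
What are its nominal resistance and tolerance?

9200000 Ω ±5%

White → 9 (first significant figure)
Red → 2 (second significant figure)
Green → ×10^5 multiplier
Gold → ±5% tolerance
92 × 100000 = 9200000 Ω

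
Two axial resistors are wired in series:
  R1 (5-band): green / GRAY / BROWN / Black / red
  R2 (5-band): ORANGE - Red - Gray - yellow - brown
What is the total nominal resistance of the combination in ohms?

R1: green, grey, brown → 581; black ×1 → 581 Ω.
R2: orange, red, grey → 328; yellow ×10^4 → 3280000 Ω.
Series: 581 + 3280000 = 3280581 Ω.

3280581 Ω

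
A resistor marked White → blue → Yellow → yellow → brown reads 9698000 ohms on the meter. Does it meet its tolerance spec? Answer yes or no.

White → 9 (first significant figure)
Blue → 6 (second significant figure)
Yellow → 4 (third significant figure)
Yellow → ×10^4 multiplier
Brown → ±1% tolerance
964 × 10000 = 9640000 Ω
Allowed range: 9543600 Ω to 9736400 Ω.
9698000 ohms lies inside that range.

yes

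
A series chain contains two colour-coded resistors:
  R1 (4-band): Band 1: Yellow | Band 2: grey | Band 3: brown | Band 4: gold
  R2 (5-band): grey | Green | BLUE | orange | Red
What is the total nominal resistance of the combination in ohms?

R1: yellow, grey → 48; brown ×10 → 480 Ω.
R2: grey, green, blue → 856; orange ×10^3 → 856000 Ω.
Series: 480 + 856000 = 856480 Ω.

856480 Ω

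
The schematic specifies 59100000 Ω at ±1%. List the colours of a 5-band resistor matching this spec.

59100000 Ω = 591 × 10^5.
5 → green
9 → white
1 → brown
Multiplier 10^5 → green.
±1% tolerance → brown.

green, white, brown, green, brown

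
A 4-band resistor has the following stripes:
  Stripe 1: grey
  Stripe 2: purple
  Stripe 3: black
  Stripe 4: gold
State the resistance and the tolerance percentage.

Grey → 8 (first significant figure)
Violet → 7 (second significant figure)
Black → ×1 multiplier
Gold → ±5% tolerance
87 × 1 = 87 Ω

87 Ω ±5%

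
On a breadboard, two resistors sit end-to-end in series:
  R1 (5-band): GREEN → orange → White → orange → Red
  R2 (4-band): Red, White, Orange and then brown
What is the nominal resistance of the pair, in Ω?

R1: green, orange, white → 539; orange ×10^3 → 539000 Ω.
R2: red, white → 29; orange ×10^3 → 29000 Ω.
Series: 539000 + 29000 = 568000 Ω.

568000 Ω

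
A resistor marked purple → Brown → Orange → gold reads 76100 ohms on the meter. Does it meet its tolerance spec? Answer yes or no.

no

Violet → 7 (first significant figure)
Brown → 1 (second significant figure)
Orange → ×10^3 multiplier
Gold → ±5% tolerance
71 × 1000 = 71000 Ω
Allowed range: 67450 Ω to 74550 Ω.
76100 ohms lies outside that range.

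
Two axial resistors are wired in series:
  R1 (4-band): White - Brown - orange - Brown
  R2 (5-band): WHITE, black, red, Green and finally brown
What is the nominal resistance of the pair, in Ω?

R1: white, brown → 91; orange ×10^3 → 91000 Ω.
R2: white, black, red → 902; green ×10^5 → 90200000 Ω.
Series: 91000 + 90200000 = 90291000 Ω.

90291000 Ω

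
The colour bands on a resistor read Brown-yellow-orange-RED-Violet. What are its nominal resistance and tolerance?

Brown → 1 (first significant figure)
Yellow → 4 (second significant figure)
Orange → 3 (third significant figure)
Red → ×10^2 multiplier
Violet → ±0.1% tolerance
143 × 100 = 14300 Ω

14300 Ω ±0.1%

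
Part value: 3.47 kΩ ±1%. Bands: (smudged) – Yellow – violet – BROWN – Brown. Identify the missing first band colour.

orange

3470 Ω = 347 × 10^1.
The first band gives digit 3 of the significand, and 3 is orange.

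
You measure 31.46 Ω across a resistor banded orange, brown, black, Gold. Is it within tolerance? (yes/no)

yes

Orange → 3 (first significant figure)
Brown → 1 (second significant figure)
Black → ×1 multiplier
Gold → ±5% tolerance
31 × 1 = 31 Ω
Allowed range: 29.45 Ω to 32.55 Ω.
31.46 Ω lies inside that range.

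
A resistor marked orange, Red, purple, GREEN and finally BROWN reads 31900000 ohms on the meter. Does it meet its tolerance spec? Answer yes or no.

Orange → 3 (first significant figure)
Red → 2 (second significant figure)
Violet → 7 (third significant figure)
Green → ×10^5 multiplier
Brown → ±1% tolerance
327 × 100000 = 32700000 Ω
Allowed range: 32373000 Ω to 33027000 Ω.
31900000 ohms lies outside that range.

no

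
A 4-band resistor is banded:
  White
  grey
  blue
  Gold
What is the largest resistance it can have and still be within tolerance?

White → 9 (first significant figure)
Grey → 8 (second significant figure)
Blue → ×10^6 multiplier
Gold → ±5% tolerance
98 × 1000000 = 98000000 Ω
Largest = 98000000 × (1 + 5/100) = 102900000 Ω.

102900000 Ω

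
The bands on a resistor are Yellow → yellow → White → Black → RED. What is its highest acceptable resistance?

457.98 Ω

Yellow → 4 (first significant figure)
Yellow → 4 (second significant figure)
White → 9 (third significant figure)
Black → ×1 multiplier
Red → ±2% tolerance
449 × 1 = 449 Ω
Highest = 449 × (1 + 2/100) = 457.98 Ω.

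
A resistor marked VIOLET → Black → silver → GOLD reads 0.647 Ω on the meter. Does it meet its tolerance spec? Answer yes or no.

no

Violet → 7 (first significant figure)
Black → 0 (second significant figure)
Silver → ×0.01 multiplier
Gold → ±5% tolerance
70 × 0.01 = 0.7 Ω
Allowed range: 0.665 Ω to 0.735 Ω.
0.647 Ω lies outside that range.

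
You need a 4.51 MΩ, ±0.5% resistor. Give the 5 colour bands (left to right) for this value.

yellow, green, brown, yellow, green

4510000 Ω = 451 × 10^4.
4 → yellow
5 → green
1 → brown
Multiplier 10^4 → yellow.
±0.5% tolerance → green.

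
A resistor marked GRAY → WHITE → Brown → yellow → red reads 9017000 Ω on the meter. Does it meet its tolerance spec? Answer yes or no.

yes

Grey → 8 (first significant figure)
White → 9 (second significant figure)
Brown → 1 (third significant figure)
Yellow → ×10^4 multiplier
Red → ±2% tolerance
891 × 10000 = 8910000 Ω
Allowed range: 8731800 Ω to 9088200 Ω.
9017000 Ω lies inside that range.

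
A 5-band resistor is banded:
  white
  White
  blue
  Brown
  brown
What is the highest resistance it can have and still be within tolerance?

White → 9 (first significant figure)
White → 9 (second significant figure)
Blue → 6 (third significant figure)
Brown → ×10 multiplier
Brown → ±1% tolerance
996 × 10 = 9960 Ω
Highest = 9960 × (1 + 1/100) = 10059.6 Ω.

10059.6 Ω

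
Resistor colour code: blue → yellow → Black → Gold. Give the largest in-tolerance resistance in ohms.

67.2 Ω

Blue → 6 (first significant figure)
Yellow → 4 (second significant figure)
Black → ×1 multiplier
Gold → ±5% tolerance
64 × 1 = 64 Ω
Largest = 64 × (1 + 5/100) = 67.2 Ω.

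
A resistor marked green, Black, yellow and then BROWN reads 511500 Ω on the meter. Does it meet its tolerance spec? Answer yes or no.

Green → 5 (first significant figure)
Black → 0 (second significant figure)
Yellow → ×10^4 multiplier
Brown → ±1% tolerance
50 × 10000 = 500000 Ω
Allowed range: 495000 Ω to 505000 Ω.
511500 Ω lies outside that range.

no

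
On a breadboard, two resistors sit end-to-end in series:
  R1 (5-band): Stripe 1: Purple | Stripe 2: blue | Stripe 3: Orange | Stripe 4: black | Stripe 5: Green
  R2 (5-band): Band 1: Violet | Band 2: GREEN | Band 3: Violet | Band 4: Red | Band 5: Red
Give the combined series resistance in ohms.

R1: violet, blue, orange → 763; black ×1 → 763 Ω.
R2: violet, green, violet → 757; red ×10^2 → 75700 Ω.
Series: 763 + 75700 = 76463 Ω.

76463 Ω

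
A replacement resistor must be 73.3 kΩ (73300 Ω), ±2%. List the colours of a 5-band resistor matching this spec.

73300 Ω = 733 × 10^2.
7 → violet
3 → orange
3 → orange
Multiplier 10^2 → red.
±2% tolerance → red.

violet, orange, orange, red, red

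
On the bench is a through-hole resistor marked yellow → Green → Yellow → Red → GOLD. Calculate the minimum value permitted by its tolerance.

Yellow → 4 (first significant figure)
Green → 5 (second significant figure)
Yellow → 4 (third significant figure)
Red → ×10^2 multiplier
Gold → ±5% tolerance
454 × 100 = 45400 Ω
Minimum = 45400 × (1 − 5/100) = 43130 Ω.

43130 Ω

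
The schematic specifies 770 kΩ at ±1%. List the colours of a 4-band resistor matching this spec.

770000 Ω = 77 × 10^4.
7 → violet
7 → violet
Multiplier 10^4 → yellow.
±1% tolerance → brown.

violet, violet, yellow, brown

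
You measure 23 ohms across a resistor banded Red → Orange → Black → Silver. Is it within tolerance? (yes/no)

Red → 2 (first significant figure)
Orange → 3 (second significant figure)
Black → ×1 multiplier
Silver → ±10% tolerance
23 × 1 = 23 Ω
Allowed range: 20.7 Ω to 25.3 Ω.
23 ohms lies inside that range.

yes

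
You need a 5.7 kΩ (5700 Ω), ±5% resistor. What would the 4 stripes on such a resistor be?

green, violet, red, gold

5700 Ω = 57 × 10^2.
5 → green
7 → violet
Multiplier 10^2 → red.
±5% tolerance → gold.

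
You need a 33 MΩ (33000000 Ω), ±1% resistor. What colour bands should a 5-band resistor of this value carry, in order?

orange, orange, black, green, brown

33000000 Ω = 330 × 10^5.
3 → orange
3 → orange
0 → black
Multiplier 10^5 → green.
±1% tolerance → brown.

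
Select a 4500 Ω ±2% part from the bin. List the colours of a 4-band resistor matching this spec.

4500 Ω = 45 × 10^2.
4 → yellow
5 → green
Multiplier 10^2 → red.
±2% tolerance → red.

yellow, green, red, red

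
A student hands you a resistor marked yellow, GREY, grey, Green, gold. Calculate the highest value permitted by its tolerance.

Yellow → 4 (first significant figure)
Grey → 8 (second significant figure)
Grey → 8 (third significant figure)
Green → ×10^5 multiplier
Gold → ±5% tolerance
488 × 100000 = 48800000 Ω
Highest = 48800000 × (1 + 5/100) = 51240000 Ω.

51240000 Ω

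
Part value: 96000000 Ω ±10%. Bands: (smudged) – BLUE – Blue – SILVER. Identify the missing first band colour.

white

96000000 Ω = 96 × 10^6.
The first band gives digit 9 of the significand, and 9 is white.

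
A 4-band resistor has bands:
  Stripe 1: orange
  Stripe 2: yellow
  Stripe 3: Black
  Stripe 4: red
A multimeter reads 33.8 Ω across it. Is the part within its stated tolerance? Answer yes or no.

Orange → 3 (first significant figure)
Yellow → 4 (second significant figure)
Black → ×1 multiplier
Red → ±2% tolerance
34 × 1 = 34 Ω
Allowed range: 33.32 Ω to 34.68 Ω.
33.8 Ω lies inside that range.

yes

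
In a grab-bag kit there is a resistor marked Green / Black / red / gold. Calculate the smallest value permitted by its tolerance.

Green → 5 (first significant figure)
Black → 0 (second significant figure)
Red → ×10^2 multiplier
Gold → ±5% tolerance
50 × 100 = 5000 Ω
Smallest = 5000 × (1 − 5/100) = 4750 Ω.

4750 Ω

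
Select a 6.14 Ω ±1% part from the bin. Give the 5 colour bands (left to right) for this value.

6.14 Ω = 614 × 10^-2.
6 → blue
1 → brown
4 → yellow
Multiplier 10^-2 → silver.
±1% tolerance → brown.

blue, brown, yellow, silver, brown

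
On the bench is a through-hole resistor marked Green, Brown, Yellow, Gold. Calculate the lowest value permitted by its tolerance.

Green → 5 (first significant figure)
Brown → 1 (second significant figure)
Yellow → ×10^4 multiplier
Gold → ±5% tolerance
51 × 10000 = 510000 Ω
Lowest = 510000 × (1 − 5/100) = 484500 Ω.

484500 Ω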